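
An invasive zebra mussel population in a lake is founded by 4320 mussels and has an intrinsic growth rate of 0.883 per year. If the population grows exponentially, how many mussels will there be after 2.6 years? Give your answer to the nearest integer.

42908 mussels

N(t) = N₀·e^(rt) = 4320 × e^(0.883×2.6) = 4320 × e^2.296.
e^2.296 ≈ 9.9324, so N ≈ 4320 × 9.9324 = 42907.9.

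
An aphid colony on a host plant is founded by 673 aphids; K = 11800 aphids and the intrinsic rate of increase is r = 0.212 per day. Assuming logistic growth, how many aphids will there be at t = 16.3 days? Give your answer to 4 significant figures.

A = (K − N₀)/N₀ = (11800 − 673)/673 = 16.533.
N(t) = K/(1 + A·e^(−rt)) = 11800/(1 + 16.533×e^(−0.212×16.3)).
e^(−3.456) = 0.031568; denominator = 1 + 16.533×0.031568 = 1.5219.
N = 11800/1.5219 = 7753.3.

7753 aphids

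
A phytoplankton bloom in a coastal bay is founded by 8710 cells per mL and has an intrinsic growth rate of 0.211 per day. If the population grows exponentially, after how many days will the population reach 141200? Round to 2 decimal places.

Set N₀·e^(rt) = 141200: e^(0.211·t) = 141200/8710 = 16.211.
0.211·t = ln(16.211) = 2.7857, so t = 2.7857/0.211 = 13.202.

13.20 days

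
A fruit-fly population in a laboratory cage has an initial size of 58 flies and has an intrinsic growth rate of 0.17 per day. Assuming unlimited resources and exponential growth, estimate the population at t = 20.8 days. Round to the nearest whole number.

N(t) = N₀·e^(rt) = 58 × e^(0.17×20.8) = 58 × e^3.536.
e^3.536 ≈ 34.329, so N ≈ 58 × 34.329 = 1991.1.

1991 flies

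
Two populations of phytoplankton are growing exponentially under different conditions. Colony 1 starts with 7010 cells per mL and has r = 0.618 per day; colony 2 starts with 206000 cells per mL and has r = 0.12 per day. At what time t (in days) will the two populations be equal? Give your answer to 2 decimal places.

6.79 days

Set 7010·e^(0.618t) = 206000·e^(0.12t).
e^((0.618 − 0.12)t) = 206000/7010 → e^(0.498·t) = 29.387.
0.498·t = ln(29.387) = 3.3805, so t = 3.3805/0.498 = 6.7882.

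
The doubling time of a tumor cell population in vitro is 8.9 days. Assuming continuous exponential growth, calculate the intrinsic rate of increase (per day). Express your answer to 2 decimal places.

0.08 per day

r = ln(2)/t_d = 0.6931/8.9 = 0.077882.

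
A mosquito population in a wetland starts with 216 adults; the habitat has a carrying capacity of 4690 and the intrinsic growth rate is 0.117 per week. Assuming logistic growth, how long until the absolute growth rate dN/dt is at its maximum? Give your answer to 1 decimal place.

25.9 weeks

Logistic growth is fastest at N = K/2 = 2345.
A = (K − N₀)/N₀ = 20.713. Set K/(1 + A·e^(−rt)) = K/2 → A·e^(−rt) = 1.
e^(−0.117t) = 1/20.713 = 0.0482789, so t = ln(20.713)/0.117 = 3.0308/0.117 = 25.904.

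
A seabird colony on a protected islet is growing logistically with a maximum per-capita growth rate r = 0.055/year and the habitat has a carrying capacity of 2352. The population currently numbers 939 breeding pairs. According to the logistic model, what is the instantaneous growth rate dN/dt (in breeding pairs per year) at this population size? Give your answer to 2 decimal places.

dN/dt = rN(1 − N/K) = 0.055 × 939 × (1 − 939/2352).
1 − 939/2352 = 0.60077; dN/dt = 0.055 × 939 × 0.60077 = 31.027.

31.03 breeding pairs per year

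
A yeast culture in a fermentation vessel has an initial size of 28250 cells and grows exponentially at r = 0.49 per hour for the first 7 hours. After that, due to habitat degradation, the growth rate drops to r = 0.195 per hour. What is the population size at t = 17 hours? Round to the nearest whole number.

6130879 cells

Phase 1: N(7) = 28250·e^(0.49×7) = 28250·e^3.43 = 872265.
Phase 2 runs for 17 − 7 = 10 hours at r = 0.195.
N(17) = 872265·e^(0.195×10) = 872265·e^1.95 = 6.130879×10^6.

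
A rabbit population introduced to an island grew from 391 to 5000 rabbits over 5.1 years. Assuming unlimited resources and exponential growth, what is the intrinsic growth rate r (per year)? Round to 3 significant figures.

0.500 per year

From N(t) = N₀·e^(rt): e^(r·5.1) = 5000/391 = 12.788.
r·5.1 = ln(12.788) = 2.5485, so r = 2.5485/5.1 = 0.4997.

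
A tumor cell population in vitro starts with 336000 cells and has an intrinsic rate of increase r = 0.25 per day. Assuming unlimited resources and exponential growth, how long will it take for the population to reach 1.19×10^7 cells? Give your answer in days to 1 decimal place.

14.3 days

Set N₀·e^(rt) = 1.19×10^7: e^(0.25·t) = 1.19×10^7/336000 = 35.417.
0.25·t = ln(35.417) = 3.5672, so t = 3.5672/0.25 = 14.269.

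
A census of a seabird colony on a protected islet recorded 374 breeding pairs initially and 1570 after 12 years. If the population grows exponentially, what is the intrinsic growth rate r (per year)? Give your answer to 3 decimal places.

From N(t) = N₀·e^(rt): e^(r·12) = 1570/374 = 4.1979.
r·12 = ln(4.1979) = 1.4346, so r = 1.4346/12 = 0.11955.

0.120 per year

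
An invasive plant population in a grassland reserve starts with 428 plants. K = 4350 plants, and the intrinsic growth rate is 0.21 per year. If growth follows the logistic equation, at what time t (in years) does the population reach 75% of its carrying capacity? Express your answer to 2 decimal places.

A = (K − N₀)/N₀ = (4350 − 428)/428 = 9.1636.
Solve 4350/(1 + 9.1636·e^(−0.21t)) = 3262.5: 1 + 9.1636·e^(−0.21t) = 1.3333, so e^(−0.21t) = 0.036376.
−0.21·t = ln(0.036376) = -3.3138, so t = 3.3138/0.21 = 15.78.

15.78 years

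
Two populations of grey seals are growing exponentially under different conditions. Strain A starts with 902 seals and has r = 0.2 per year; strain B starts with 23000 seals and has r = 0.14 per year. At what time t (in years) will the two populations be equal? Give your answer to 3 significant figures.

54.0 years

Set 902·e^(0.2t) = 23000·e^(0.14t).
e^((0.2 − 0.14)t) = 23000/902 → e^(0.06·t) = 25.499.
0.06·t = ln(25.499) = 3.2386, so t = 3.2386/0.06 = 53.977.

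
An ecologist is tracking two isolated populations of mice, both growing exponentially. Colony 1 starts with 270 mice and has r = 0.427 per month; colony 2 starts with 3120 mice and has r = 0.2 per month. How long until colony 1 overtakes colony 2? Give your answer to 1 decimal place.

Set 270·e^(0.427t) = 3120·e^(0.2t).
e^((0.427 − 0.2)t) = 3120/270 → e^(0.227·t) = 11.556.
0.227·t = ln(11.556) = 2.4472, so t = 2.4472/0.227 = 10.78.

10.8 months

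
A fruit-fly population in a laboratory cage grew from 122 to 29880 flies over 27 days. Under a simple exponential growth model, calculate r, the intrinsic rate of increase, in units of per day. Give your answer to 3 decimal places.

From N(t) = N₀·e^(rt): e^(r·27) = 29880/122 = 244.92.
r·27 = ln(244.92) = 5.5009, so r = 5.5009/27 = 0.20374.

0.204 per day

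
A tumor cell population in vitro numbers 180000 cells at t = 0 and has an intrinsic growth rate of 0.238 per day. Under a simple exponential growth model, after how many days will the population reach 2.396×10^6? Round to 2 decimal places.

10.88 days

Set N₀·e^(rt) = 2.396×10^6: e^(0.238·t) = 2.396×10^6/180000 = 13.311.
0.238·t = ln(13.311) = 2.5886, so t = 2.5886/0.238 = 10.876.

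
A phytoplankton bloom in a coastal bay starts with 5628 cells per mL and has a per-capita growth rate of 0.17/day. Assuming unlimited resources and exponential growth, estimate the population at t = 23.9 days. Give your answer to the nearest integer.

327260 cells per mL

N(t) = N₀·e^(rt) = 5628 × e^(0.17×23.9) = 5628 × e^4.063.
e^4.063 ≈ 58.148, so N ≈ 5628 × 58.148 = 327260.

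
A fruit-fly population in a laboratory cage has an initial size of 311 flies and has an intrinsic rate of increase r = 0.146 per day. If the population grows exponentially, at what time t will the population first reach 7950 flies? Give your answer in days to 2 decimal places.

Set N₀·e^(rt) = 7950: e^(0.146·t) = 7950/311 = 25.563.
0.146·t = ln(25.563) = 3.2411, so t = 3.2411/0.146 = 22.2.

22.20 days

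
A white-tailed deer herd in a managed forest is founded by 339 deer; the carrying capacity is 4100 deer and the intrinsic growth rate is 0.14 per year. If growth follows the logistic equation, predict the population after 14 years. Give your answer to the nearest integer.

1600 deer

A = (K − N₀)/N₀ = (4100 − 339)/339 = 11.094.
N(t) = K/(1 + A·e^(−rt)) = 4100/(1 + 11.094×e^(−0.14×14)).
e^(−1.96) = 0.14086; denominator = 1 + 11.094×0.14086 = 2.5627.
N = 4100/2.5627 = 1599.85.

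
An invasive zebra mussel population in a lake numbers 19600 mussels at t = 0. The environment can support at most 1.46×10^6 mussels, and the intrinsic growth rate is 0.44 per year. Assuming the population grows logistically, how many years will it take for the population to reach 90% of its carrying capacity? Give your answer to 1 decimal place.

14.8 years

A = (K − N₀)/N₀ = (1.46×10^6 − 19600)/19600 = 73.49.
Solve 1.46×10^6/(1 + 73.49·e^(−0.44t)) = 1.314×10^6: 1 + 73.49·e^(−0.44t) = 1.1111, so e^(−0.44t) = 0.00151193.
−0.44·t = ln(0.00151193) = -6.4944, so t = 6.4944/0.44 = 14.76.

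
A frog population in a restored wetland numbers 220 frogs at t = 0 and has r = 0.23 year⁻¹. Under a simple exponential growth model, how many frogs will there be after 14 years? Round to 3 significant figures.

N(t) = N₀·e^(rt) = 220 × e^(0.23×14) = 220 × e^3.22.
e^3.22 ≈ 25.028, so N ≈ 220 × 25.028 = 5506.19.

5510 frogs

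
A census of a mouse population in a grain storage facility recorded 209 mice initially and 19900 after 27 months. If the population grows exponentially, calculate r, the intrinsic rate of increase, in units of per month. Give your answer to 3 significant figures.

From N(t) = N₀·e^(rt): e^(r·27) = 19900/209 = 95.215.
r·27 = ln(95.215) = 4.5561, so r = 4.5561/27 = 0.16875.

0.169 per month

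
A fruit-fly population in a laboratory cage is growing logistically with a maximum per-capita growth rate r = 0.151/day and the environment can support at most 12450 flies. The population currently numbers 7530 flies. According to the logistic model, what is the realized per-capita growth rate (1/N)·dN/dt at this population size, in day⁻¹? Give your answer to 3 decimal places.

0.060 per day

(1/N)·dN/dt = r(1 − N/K) = 0.151 × (1 − 7530/12450).
= 0.151 × 0.39518 = 0.059672.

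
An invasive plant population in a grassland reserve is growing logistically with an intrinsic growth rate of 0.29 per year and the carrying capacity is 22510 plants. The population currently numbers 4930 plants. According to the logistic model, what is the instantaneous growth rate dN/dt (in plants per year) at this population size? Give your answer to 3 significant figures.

1120 plants per year

dN/dt = rN(1 − N/K) = 0.29 × 4930 × (1 − 4930/22510).
1 − 4930/22510 = 0.78099; dN/dt = 0.29 × 4930 × 0.78099 = 1116.6.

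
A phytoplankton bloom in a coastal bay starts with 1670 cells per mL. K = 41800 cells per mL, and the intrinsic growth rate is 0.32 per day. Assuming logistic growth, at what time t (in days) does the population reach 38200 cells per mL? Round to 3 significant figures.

17.3 days

A = (K − N₀)/N₀ = (41800 − 1670)/1670 = 24.03.
Solve 41800/(1 + 24.03·e^(−0.32t)) = 38200: 1 + 24.03·e^(−0.32t) = 1.0942, so e^(−0.32t) = 0.00392181.
−0.32·t = ln(0.00392181) = -5.5412, so t = 5.5412/0.32 = 17.316.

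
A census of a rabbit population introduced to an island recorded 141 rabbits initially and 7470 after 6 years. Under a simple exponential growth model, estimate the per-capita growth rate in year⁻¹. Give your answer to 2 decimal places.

From N(t) = N₀·e^(rt): e^(r·6) = 7470/141 = 52.979.
r·6 = ln(52.979) = 3.9699, so r = 3.9699/6 = 0.66165.

0.66 per year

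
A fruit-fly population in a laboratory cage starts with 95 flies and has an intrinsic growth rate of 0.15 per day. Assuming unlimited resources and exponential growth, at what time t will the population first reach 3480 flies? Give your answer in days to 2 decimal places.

24.01 days

Set N₀·e^(rt) = 3480: e^(0.15·t) = 3480/95 = 36.632.
0.15·t = ln(36.632) = 3.6009, so t = 3.6009/0.15 = 24.006.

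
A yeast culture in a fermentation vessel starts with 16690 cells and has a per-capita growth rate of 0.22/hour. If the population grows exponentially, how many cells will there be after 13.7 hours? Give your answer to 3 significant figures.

N(t) = N₀·e^(rt) = 16690 × e^(0.22×13.7) = 16690 × e^3.014.
e^3.014 ≈ 20.369, so N ≈ 16690 × 20.369 = 339954.

340000 cells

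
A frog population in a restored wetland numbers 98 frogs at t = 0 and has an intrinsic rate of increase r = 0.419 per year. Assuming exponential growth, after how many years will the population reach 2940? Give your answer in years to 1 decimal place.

Set N₀·e^(rt) = 2940: e^(0.419·t) = 2940/98 = 30.
0.419·t = ln(30) = 3.4012, so t = 3.4012/0.419 = 8.1174.

8.1 years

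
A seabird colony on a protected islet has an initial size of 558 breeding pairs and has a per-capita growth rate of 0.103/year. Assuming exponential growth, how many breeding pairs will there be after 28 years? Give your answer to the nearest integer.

9980 breeding pairs

N(t) = N₀·e^(rt) = 558 × e^(0.103×28) = 558 × e^2.884.
e^2.884 ≈ 17.886, so N ≈ 558 × 17.886 = 9980.21.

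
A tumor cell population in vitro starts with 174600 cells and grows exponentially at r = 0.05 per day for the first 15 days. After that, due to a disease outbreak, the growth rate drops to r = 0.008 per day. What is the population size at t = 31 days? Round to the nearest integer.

Phase 1: N(15) = 174600·e^(0.05×15) = 174600·e^0.75 = 369628.
Phase 2 runs for 31 − 15 = 16 days at r = 0.008.
N(31) = 369628·e^(0.008×16) = 369628·e^0.128 = 420102.

420102 cells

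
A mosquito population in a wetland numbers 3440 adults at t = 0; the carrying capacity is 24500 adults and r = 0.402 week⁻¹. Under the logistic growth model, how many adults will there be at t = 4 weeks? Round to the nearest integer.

A = (K − N₀)/N₀ = (24500 − 3440)/3440 = 6.1221.
N(t) = K/(1 + A·e^(−rt)) = 24500/(1 + 6.1221×e^(−0.402×4)).
e^(−1.608) = 0.20029; denominator = 1 + 6.1221×0.20029 = 2.2262.
N = 24500/2.2262 = 11005.4.

11005 adults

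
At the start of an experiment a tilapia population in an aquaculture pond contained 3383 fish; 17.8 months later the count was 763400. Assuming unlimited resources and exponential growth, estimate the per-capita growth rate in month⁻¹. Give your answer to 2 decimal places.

0.30 per month

From N(t) = N₀·e^(rt): e^(r·17.8) = 763400/3383 = 225.66.
r·17.8 = ln(225.66) = 5.419, so r = 5.419/17.8 = 0.30444.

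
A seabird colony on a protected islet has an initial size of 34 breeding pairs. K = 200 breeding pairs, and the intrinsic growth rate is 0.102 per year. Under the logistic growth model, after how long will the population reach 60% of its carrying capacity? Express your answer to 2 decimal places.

19.52 years

A = (K − N₀)/N₀ = (200 − 34)/34 = 4.8824.
Solve 200/(1 + 4.8824·e^(−0.102t)) = 120: 1 + 4.8824·e^(−0.102t) = 1.6667, so e^(−0.102t) = 0.136546.
−0.102·t = ln(0.136546) = -1.9911, so t = 1.9911/0.102 = 19.521.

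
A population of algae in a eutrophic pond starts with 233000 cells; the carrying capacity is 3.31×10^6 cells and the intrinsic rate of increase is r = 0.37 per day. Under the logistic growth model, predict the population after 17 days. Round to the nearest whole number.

A = (K − N₀)/N₀ = (3.31×10^6 − 233000)/233000 = 13.206.
N(t) = K/(1 + A·e^(−rt)) = 3.31×10^6/(1 + 13.206×e^(−0.37×17)).
e^(−6.29) = 0.0018548; denominator = 1 + 13.206×0.0018548 = 1.0245.
N = 3.31×10^6/1.0245 = 3.230863×10^6.

3230863 cells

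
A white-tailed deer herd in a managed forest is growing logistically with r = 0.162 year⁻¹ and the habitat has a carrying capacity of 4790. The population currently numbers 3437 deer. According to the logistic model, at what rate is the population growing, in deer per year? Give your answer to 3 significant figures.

157 deer per year

dN/dt = rN(1 − N/K) = 0.162 × 3437 × (1 − 3437/4790).
1 − 3437/4790 = 0.28246; dN/dt = 0.162 × 3437 × 0.28246 = 157.27.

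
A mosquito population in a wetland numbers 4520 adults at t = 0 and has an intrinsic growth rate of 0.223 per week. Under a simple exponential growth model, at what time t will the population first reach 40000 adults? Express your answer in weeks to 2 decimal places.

9.78 weeks

Set N₀·e^(rt) = 40000: e^(0.223·t) = 40000/4520 = 8.8496.
0.223·t = ln(8.8496) = 2.1804, so t = 2.1804/0.223 = 9.7774.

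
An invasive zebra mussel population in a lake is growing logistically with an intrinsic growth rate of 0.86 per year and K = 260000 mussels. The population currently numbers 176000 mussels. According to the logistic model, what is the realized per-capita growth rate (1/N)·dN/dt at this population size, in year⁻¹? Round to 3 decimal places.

0.278 per year

(1/N)·dN/dt = r(1 − N/K) = 0.86 × (1 − 176000/260000).
= 0.86 × 0.32308 = 0.27785.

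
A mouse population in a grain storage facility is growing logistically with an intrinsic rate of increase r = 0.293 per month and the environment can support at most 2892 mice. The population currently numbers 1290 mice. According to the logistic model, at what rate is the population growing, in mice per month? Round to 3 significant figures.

209 mice per month

dN/dt = rN(1 − N/K) = 0.293 × 1290 × (1 − 1290/2892).
1 − 1290/2892 = 0.55394; dN/dt = 0.293 × 1290 × 0.55394 = 209.37.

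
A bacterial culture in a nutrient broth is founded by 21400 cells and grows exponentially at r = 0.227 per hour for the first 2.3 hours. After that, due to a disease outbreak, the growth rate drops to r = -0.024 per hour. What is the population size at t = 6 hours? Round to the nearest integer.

Phase 1: N(2.3) = 21400·e^(0.227×2.3) = 21400·e^0.5221 = 36071.1.
Phase 2 runs for 6 − 2.3 = 3.7 hours at r = -0.024.
N(6) = 36071.1·e^(-0.024×3.7) = 36071.1·e^-0.0888 = 33006.1.

33006 cells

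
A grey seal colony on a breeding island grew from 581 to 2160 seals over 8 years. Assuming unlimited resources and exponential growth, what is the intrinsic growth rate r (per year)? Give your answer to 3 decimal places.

From N(t) = N₀·e^(rt): e^(r·8) = 2160/581 = 3.7177.
r·8 = ln(3.7177) = 1.3131, so r = 1.3131/8 = 0.16414.

0.164 per year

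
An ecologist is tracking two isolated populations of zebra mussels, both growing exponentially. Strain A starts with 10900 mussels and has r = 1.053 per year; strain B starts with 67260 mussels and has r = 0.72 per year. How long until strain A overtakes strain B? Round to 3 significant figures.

5.46 years

Set 10900·e^(1.053t) = 67260·e^(0.72t).
e^((1.053 − 0.72)t) = 67260/10900 → e^(0.333·t) = 6.1706.
0.333·t = ln(6.1706) = 1.8198, so t = 1.8198/0.333 = 5.4649.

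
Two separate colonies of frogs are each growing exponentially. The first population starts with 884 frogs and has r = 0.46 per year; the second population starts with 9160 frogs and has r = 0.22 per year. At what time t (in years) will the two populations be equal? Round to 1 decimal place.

9.7 years

Set 884·e^(0.46t) = 9160·e^(0.22t).
e^((0.46 − 0.22)t) = 9160/884 → e^(0.24·t) = 10.362.
0.24·t = ln(10.362) = 2.3381, so t = 2.3381/0.24 = 9.7423.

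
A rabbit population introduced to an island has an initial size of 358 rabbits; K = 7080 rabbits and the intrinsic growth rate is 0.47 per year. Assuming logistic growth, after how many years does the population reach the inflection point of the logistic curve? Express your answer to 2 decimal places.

Logistic growth is fastest at N = K/2 = 3540.
A = (K − N₀)/N₀ = 18.777. Set K/(1 + A·e^(−rt)) = K/2 → A·e^(−rt) = 1.
e^(−0.47t) = 1/18.777 = 0.053258, so t = ln(18.777)/0.47 = 2.9326/0.47 = 6.2396.

6.24 years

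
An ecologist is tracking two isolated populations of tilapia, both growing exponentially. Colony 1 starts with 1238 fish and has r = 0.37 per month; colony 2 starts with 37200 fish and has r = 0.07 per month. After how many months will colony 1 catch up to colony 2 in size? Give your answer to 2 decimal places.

Set 1238·e^(0.37t) = 37200·e^(0.07t).
e^((0.37 − 0.07)t) = 37200/1238 → e^(0.3·t) = 30.048.
0.3·t = ln(30.048) = 3.4028, so t = 3.4028/0.3 = 11.343.

11.34 months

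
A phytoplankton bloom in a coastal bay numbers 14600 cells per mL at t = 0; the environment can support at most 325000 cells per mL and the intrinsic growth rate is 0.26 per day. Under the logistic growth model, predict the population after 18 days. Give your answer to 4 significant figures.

A = (K − N₀)/N₀ = (325000 − 14600)/14600 = 21.26.
N(t) = K/(1 + A·e^(−rt)) = 325000/(1 + 21.26×e^(−0.26×18)).
e^(−4.68) = 0.009279; denominator = 1 + 21.26×0.009279 = 1.1973.
N = 325000/1.1973 = 271450.

271400 cells per mL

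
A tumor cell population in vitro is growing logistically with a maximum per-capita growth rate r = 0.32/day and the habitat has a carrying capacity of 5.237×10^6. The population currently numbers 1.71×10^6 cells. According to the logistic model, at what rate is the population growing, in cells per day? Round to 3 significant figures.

369000 cells per day

dN/dt = rN(1 − N/K) = 0.32 × 1.71×10^6 × (1 − 1.71×10^6/5.237×10^6).
1 − 1.71×10^6/5.237×10^6 = 0.67348; dN/dt = 0.32 × 1.71×10^6 × 0.67348 = 3.68527×10^5.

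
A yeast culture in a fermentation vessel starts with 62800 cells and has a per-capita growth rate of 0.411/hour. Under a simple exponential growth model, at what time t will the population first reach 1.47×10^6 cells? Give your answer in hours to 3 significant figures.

7.67 hours

Set N₀·e^(rt) = 1.47×10^6: e^(0.411·t) = 1.47×10^6/62800 = 23.408.
0.411·t = ln(23.408) = 3.1531, so t = 3.1531/0.411 = 7.6717.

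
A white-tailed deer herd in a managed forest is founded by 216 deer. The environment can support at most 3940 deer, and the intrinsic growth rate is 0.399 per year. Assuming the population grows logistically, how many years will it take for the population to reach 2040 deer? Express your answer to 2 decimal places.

A = (K − N₀)/N₀ = (3940 − 216)/216 = 17.241.
Solve 3940/(1 + 17.241·e^(−0.399t)) = 2040: 1 + 17.241·e^(−0.399t) = 1.9314, so e^(−0.399t) = 0.0540216.
−0.399·t = ln(0.0540216) = -2.9184, so t = 2.9184/0.399 = 7.3142.

7.31 years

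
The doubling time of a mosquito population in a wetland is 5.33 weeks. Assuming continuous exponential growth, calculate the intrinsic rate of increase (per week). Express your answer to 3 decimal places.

r = ln(2)/t_d = 0.6931/5.33 = 0.13005.

0.130 per week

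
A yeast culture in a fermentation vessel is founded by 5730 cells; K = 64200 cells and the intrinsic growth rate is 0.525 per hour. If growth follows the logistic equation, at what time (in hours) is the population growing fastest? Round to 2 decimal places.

Logistic growth is fastest at N = K/2 = 32100.
A = (K − N₀)/N₀ = 10.204. Set K/(1 + A·e^(−rt)) = K/2 → A·e^(−rt) = 1.
e^(−0.525t) = 1/10.204 = 0.097999, so t = ln(10.204)/0.525 = 2.3228/0.525 = 4.4244.

4.42 hours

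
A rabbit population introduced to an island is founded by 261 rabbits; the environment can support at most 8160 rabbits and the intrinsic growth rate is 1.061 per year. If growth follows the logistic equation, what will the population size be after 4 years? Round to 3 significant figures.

5690 rabbits

A = (K − N₀)/N₀ = (8160 − 261)/261 = 30.264.
N(t) = K/(1 + A·e^(−rt)) = 8160/(1 + 30.264×e^(−1.061×4)).
e^(−4.244) = 0.01435; denominator = 1 + 30.264×0.01435 = 1.4343.
N = 8160/1.4343 = 5689.2.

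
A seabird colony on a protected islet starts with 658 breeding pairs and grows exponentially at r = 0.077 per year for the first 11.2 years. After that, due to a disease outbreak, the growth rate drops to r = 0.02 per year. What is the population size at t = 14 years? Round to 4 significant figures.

Phase 1: N(11.2) = 658·e^(0.077×11.2) = 658·e^0.8624 = 1558.7.
Phase 2 runs for 14 − 11.2 = 2.8 years at r = 0.02.
N(14) = 1558.7·e^(0.02×2.8) = 1558.7·e^0.056 = 1648.47.

1648 breeding pairs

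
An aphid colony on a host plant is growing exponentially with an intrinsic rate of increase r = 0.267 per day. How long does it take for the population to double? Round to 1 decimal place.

2.6 days

Doubling time t_d = ln(2)/r = 0.6931/0.267 = 2.5961.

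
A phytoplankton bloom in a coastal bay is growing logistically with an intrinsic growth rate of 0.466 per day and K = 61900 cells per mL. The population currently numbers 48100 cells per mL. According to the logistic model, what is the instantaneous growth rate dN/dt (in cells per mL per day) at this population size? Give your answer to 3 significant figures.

5000 cells per mL per day

dN/dt = rN(1 − N/K) = 0.466 × 48100 × (1 − 48100/61900).
1 − 48100/61900 = 0.22294; dN/dt = 0.466 × 48100 × 0.22294 = 4997.1.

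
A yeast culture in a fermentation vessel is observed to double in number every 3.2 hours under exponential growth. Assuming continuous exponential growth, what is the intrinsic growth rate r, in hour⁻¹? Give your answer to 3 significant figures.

r = ln(2)/t_d = 0.6931/3.2 = 0.21661.

0.217 per hour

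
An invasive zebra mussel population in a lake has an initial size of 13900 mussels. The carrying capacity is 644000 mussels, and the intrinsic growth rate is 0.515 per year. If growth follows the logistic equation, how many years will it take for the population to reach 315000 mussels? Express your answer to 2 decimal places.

7.32 years

A = (K − N₀)/N₀ = (644000 − 13900)/13900 = 45.331.
Solve 644000/(1 + 45.331·e^(−0.515t)) = 315000: 1 + 45.331·e^(−0.515t) = 2.0444, so e^(−0.515t) = 0.0230404.
−0.515·t = ln(0.0230404) = -3.7705, so t = 3.7705/0.515 = 7.3214.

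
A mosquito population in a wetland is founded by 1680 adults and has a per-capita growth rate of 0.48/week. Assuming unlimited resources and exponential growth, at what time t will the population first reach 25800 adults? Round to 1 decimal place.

5.7 weeks

Set N₀·e^(rt) = 25800: e^(0.48·t) = 25800/1680 = 15.357.
0.48·t = ln(15.357) = 2.7316, so t = 2.7316/0.48 = 5.6908.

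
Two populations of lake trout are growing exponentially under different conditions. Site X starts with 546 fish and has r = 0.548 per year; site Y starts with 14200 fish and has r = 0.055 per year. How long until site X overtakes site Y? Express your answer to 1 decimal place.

Set 546·e^(0.548t) = 14200·e^(0.055t).
e^((0.548 − 0.055)t) = 14200/546 → e^(0.493·t) = 26.007.
0.493·t = ln(26.007) = 3.2584, so t = 3.2584/0.493 = 6.6093.

6.6 years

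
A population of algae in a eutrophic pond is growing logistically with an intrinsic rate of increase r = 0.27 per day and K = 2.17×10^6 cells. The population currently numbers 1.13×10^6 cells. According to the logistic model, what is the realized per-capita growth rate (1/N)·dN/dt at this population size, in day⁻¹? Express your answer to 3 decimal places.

(1/N)·dN/dt = r(1 − N/K) = 0.27 × (1 − 1.13×10^6/2.17×10^6).
= 0.27 × 0.47926 = 0.1294.

0.129 per day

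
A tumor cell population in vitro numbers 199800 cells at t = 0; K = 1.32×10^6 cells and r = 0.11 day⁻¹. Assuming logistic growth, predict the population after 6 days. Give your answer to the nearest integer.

338654 cells

A = (K − N₀)/N₀ = (1.32×10^6 − 199800)/199800 = 5.6066.
N(t) = K/(1 + A·e^(−rt)) = 1.32×10^6/(1 + 5.6066×e^(−0.11×6)).
e^(−0.66) = 0.51685; denominator = 1 + 5.6066×0.51685 = 3.8978.
N = 1.32×10^6/3.8978 = 338654.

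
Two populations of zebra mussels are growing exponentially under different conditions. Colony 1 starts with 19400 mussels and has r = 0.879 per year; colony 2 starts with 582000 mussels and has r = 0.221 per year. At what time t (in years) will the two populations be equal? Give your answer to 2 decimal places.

5.17 years

Set 19400·e^(0.879t) = 582000·e^(0.221t).
e^((0.879 − 0.221)t) = 582000/19400 → e^(0.658·t) = 30.
0.658·t = ln(30) = 3.4012, so t = 3.4012/0.658 = 5.169.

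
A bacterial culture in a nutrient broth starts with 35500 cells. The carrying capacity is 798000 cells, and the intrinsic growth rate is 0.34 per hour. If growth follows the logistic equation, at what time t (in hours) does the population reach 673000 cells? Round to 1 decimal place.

14.0 hours

A = (K − N₀)/N₀ = (798000 − 35500)/35500 = 21.479.
Solve 798000/(1 + 21.479·e^(−0.34t)) = 673000: 1 + 21.479·e^(−0.34t) = 1.1857, so e^(−0.34t) = 0.00864736.
−0.34·t = ln(0.00864736) = -4.7505, so t = 4.7505/0.34 = 13.972.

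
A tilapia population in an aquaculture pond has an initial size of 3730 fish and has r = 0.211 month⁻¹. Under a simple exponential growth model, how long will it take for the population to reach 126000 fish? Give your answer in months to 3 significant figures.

16.7 months

Set N₀·e^(rt) = 126000: e^(0.211·t) = 126000/3730 = 33.78.
0.211·t = ln(33.78) = 3.5199, so t = 3.5199/0.211 = 16.682.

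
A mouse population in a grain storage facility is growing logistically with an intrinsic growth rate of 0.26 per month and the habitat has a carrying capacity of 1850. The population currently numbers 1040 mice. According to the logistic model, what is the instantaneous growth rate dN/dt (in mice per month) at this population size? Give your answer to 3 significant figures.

118 mice per month

dN/dt = rN(1 − N/K) = 0.26 × 1040 × (1 − 1040/1850).
1 − 1040/1850 = 0.43784; dN/dt = 0.26 × 1040 × 0.43784 = 118.39.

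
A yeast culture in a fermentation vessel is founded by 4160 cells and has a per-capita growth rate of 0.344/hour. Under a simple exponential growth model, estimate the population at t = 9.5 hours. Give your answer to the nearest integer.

109236 cells

N(t) = N₀·e^(rt) = 4160 × e^(0.344×9.5) = 4160 × e^3.268.
e^3.268 ≈ 26.259, so N ≈ 4160 × 26.259 = 109236.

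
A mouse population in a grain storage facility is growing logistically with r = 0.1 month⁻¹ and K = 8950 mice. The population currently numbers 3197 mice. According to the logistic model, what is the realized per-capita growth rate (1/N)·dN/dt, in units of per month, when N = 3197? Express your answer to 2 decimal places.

(1/N)·dN/dt = r(1 − N/K) = 0.1 × (1 − 3197/8950).
= 0.1 × 0.64279 = 0.064279.

0.06 per month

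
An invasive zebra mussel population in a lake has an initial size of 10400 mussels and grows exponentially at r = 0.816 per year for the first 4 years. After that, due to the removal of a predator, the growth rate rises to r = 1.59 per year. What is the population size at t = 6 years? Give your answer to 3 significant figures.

Phase 1: N(4) = 10400·e^(0.816×4) = 10400·e^3.264 = 272001.
Phase 2 runs for 6 − 4 = 2 years at r = 1.59.
N(6) = 272001·e^(1.59×2) = 272001·e^3.18 = 6.540741×10^6.

6540000 mussels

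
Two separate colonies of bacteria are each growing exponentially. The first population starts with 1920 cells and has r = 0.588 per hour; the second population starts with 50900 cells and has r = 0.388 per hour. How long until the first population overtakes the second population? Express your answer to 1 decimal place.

Set 1920·e^(0.588t) = 50900·e^(0.388t).
e^((0.588 − 0.388)t) = 50900/1920 → e^(0.2·t) = 26.51.
0.2·t = ln(26.51) = 3.2775, so t = 3.2775/0.2 = 16.388.

16.4 hours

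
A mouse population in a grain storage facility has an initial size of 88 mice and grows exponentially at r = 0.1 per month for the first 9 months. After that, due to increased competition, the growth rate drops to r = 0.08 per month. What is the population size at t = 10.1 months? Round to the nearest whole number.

Phase 1: N(9) = 88·e^(0.1×9) = 88·e^0.9 = 216.445.
Phase 2 runs for 10.1 − 9 = 1.1 months at r = 0.08.
N(10.1) = 216.445·e^(0.08×1.1) = 216.445·e^0.088 = 236.355.

236 mice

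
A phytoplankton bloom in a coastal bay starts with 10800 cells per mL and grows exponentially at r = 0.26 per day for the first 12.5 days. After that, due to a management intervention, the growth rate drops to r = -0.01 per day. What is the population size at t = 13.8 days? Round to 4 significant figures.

274900 cells per mL

Phase 1: N(12.5) = 10800·e^(0.26×12.5) = 10800·e^3.25 = 278536.
Phase 2 runs for 13.8 − 12.5 = 1.3 days at r = -0.01.
N(13.8) = 278536·e^(-0.01×1.3) = 278536·e^-0.013 = 274938.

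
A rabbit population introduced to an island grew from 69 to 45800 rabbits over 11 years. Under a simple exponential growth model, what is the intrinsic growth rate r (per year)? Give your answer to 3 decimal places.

From N(t) = N₀·e^(rt): e^(r·11) = 45800/69 = 663.77.
r·11 = ln(663.77) = 6.4979, so r = 6.4979/11 = 0.59072.

0.591 per year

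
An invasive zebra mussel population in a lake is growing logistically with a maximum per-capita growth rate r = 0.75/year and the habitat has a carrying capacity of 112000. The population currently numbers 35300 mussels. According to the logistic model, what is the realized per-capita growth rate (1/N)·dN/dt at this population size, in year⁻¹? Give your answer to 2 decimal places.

0.51 per year

(1/N)·dN/dt = r(1 − N/K) = 0.75 × (1 − 35300/112000).
= 0.75 × 0.68482 = 0.51362.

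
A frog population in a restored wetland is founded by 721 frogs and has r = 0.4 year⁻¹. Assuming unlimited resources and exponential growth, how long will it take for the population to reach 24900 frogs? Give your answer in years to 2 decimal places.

Set N₀·e^(rt) = 24900: e^(0.4·t) = 24900/721 = 34.535.
0.4·t = ln(34.535) = 3.542, so t = 3.542/0.4 = 8.855.

8.85 years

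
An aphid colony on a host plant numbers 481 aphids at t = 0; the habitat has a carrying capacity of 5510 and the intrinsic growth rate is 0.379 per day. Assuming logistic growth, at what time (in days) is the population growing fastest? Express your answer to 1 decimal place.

Logistic growth is fastest at N = K/2 = 2755.
A = (K − N₀)/N₀ = 10.455. Set K/(1 + A·e^(−rt)) = K/2 → A·e^(−rt) = 1.
e^(−0.379t) = 1/10.455 = 0.0956453, so t = ln(10.455)/0.379 = 2.3471/0.379 = 6.1929.

6.2 days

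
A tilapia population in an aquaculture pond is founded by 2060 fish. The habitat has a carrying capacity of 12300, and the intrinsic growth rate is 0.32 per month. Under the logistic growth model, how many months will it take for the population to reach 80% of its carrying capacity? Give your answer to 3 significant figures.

9.34 months

A = (K − N₀)/N₀ = (12300 − 2060)/2060 = 4.9709.
Solve 12300/(1 + 4.9709·e^(−0.32t)) = 9840: 1 + 4.9709·e^(−0.32t) = 1.25, so e^(−0.32t) = 0.050293.
−0.32·t = ln(0.050293) = -2.9899, so t = 2.9899/0.32 = 9.3434.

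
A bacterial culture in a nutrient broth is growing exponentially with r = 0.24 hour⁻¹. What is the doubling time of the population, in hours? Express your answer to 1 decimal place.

2.9 hours

Doubling time t_d = ln(2)/r = 0.6931/0.24 = 2.8881.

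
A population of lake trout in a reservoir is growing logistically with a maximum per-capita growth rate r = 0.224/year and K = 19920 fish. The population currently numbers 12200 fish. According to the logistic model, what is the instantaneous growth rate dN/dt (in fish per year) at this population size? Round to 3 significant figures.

dN/dt = rN(1 − N/K) = 0.224 × 12200 × (1 − 12200/19920).
1 − 12200/19920 = 0.38755; dN/dt = 0.224 × 12200 × 0.38755 = 1059.1.

1060 fish per year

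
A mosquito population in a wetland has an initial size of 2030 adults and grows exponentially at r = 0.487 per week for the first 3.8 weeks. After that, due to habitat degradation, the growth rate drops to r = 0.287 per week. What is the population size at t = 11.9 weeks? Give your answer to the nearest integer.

132070 adults

Phase 1: N(3.8) = 2030·e^(0.487×3.8) = 2030·e^1.851 = 12918.2.
Phase 2 runs for 11.9 − 3.8 = 8.1 weeks at r = 0.287.
N(11.9) = 12918.2·e^(0.287×8.1) = 12918.2·e^2.325 = 132070.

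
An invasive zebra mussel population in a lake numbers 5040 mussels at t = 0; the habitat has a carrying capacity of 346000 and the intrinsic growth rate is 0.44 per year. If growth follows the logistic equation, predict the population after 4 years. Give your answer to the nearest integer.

A = (K − N₀)/N₀ = (346000 − 5040)/5040 = 67.651.
N(t) = K/(1 + A·e^(−rt)) = 346000/(1 + 67.651×e^(−0.44×4)).
e^(−1.76) = 0.17204; denominator = 1 + 67.651×0.17204 = 12.639.
N = 346000/12.639 = 27375.6.

27376 mussels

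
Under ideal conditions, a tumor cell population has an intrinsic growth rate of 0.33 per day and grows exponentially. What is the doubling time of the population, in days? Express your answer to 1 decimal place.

2.1 days

Doubling time t_d = ln(2)/r = 0.6931/0.33 = 2.1004.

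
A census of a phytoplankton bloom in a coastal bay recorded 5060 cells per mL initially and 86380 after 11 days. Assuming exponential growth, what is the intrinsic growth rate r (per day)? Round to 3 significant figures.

From N(t) = N₀·e^(rt): e^(r·11) = 86380/5060 = 17.071.
r·11 = ln(17.071) = 2.8374, so r = 2.8374/11 = 0.25794.

0.258 per day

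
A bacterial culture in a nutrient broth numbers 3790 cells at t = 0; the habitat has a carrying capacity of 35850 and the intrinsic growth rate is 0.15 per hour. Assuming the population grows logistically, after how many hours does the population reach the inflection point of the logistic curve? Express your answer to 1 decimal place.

Logistic growth is fastest at N = K/2 = 17925.
A = (K − N₀)/N₀ = 8.4591. Set K/(1 + A·e^(−rt)) = K/2 → A·e^(−rt) = 1.
e^(−0.15t) = 1/8.4591 = 0.118216, so t = ln(8.4591)/0.15 = 2.1352/0.15 = 14.235.

14.2 hours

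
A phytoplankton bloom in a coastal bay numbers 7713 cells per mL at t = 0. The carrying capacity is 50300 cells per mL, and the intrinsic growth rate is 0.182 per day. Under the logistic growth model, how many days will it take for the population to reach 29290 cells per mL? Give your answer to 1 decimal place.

A = (K − N₀)/N₀ = (50300 − 7713)/7713 = 5.5215.
Solve 50300/(1 + 5.5215·e^(−0.182t)) = 29290: 1 + 5.5215·e^(−0.182t) = 1.7173, so e^(−0.182t) = 0.129913.
−0.182·t = ln(0.129913) = -2.0409, so t = 2.0409/0.182 = 11.214.

11.2 days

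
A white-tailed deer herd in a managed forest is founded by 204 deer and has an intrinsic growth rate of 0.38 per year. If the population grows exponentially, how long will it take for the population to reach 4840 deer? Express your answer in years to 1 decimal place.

8.3 years

Set N₀·e^(rt) = 4840: e^(0.38·t) = 4840/204 = 23.725.
0.38·t = ln(23.725) = 3.1666, so t = 3.1666/0.38 = 8.333.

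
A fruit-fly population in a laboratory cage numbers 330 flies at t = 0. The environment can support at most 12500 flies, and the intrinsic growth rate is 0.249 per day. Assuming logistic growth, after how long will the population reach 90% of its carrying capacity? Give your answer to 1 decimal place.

23.3 days

A = (K − N₀)/N₀ = (12500 − 330)/330 = 36.879.
Solve 12500/(1 + 36.879·e^(−0.249t)) = 11250: 1 + 36.879·e^(−0.249t) = 1.1111, so e^(−0.249t) = 0.00301287.
−0.249·t = ln(0.00301287) = -5.8049, so t = 5.8049/0.249 = 23.313.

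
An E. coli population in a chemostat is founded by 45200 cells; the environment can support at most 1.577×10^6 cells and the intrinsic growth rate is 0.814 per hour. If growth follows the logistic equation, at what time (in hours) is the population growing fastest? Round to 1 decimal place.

Logistic growth is fastest at N = K/2 = 788500.
A = (K − N₀)/N₀ = 33.889. Set K/(1 + A·e^(−rt)) = K/2 → A·e^(−rt) = 1.
e^(−0.814t) = 1/33.889 = 0.0295078, so t = ln(33.889)/0.814 = 3.5231/0.814 = 4.3281.

4.3 hours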